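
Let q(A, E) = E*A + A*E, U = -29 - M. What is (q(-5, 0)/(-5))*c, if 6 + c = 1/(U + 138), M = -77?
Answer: 0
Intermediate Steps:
U = 48 (U = -29 - 1*(-77) = -29 + 77 = 48)
q(A, E) = 2*A*E (q(A, E) = A*E + A*E = 2*A*E)
c = -1115/186 (c = -6 + 1/(48 + 138) = -6 + 1/186 = -1115/186 ≈ -5.9946)
(q(-5, 0)/(-5))*c = ((2*(-5)*0)/(-5))*(-1115/186) = (0*(-⅕))*(-1115/186) = 0*(-1115/186) = 0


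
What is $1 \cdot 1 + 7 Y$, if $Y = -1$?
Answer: $-6$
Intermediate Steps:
$1 \cdot 1 + 7 Y = 1 \cdot 1 + 7 \left(-1\right) = 1 - 7 = -6$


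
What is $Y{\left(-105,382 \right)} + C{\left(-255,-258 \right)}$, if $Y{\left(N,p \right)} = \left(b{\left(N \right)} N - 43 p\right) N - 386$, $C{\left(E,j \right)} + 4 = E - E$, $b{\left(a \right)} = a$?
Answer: $566715$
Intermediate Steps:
$C{\left(E,j \right)} = -4$ ($C{\left(E,j \right)} = -4 + \left(E - E\right) = -4 + 0 = -4$)
$Y{\left(N,p \right)} = -386 + N \left(N^{2} - 43 p\right)$ ($Y{\left(N,p \right)} = \left(N N - 43 p\right) N - 386 = \left(N^{2} - 43 p\right) N - 386 = N \left(N^{2} - 43 p\right) - 386 = -386 + N \left(N^{2} - 43 p\right)$)
$Y{\left(-105,382 \right)} + C{\left(-255,-258 \right)} = \left(-386 + \left(-105\right)^{3} - \left(-4515\right) 382\right) - 4 = \left(-386 - 1157625 + 1724730\right) - 4 = 566719 - 4 = 566715$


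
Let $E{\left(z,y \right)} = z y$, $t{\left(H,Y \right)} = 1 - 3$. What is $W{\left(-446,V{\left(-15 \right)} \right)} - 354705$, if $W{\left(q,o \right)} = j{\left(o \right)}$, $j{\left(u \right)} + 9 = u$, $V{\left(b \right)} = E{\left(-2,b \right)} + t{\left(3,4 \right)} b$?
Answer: $-354654$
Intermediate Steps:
$t{\left(H,Y \right)} = -2$
$E{\left(z,y \right)} = y z$
$V{\left(b \right)} = - 4 b$ ($V{\left(b \right)} = b \left(-2\right) - 2 b = - 2 b - 2 b = - 4 b$)
$j{\left(u \right)} = -9 + u$
$W{\left(q,o \right)} = -9 + o$
$W{\left(-446,V{\left(-15 \right)} \right)} - 354705 = \left(-9 - -60\right) - 354705 = \left(-9 + 60\right) - 354705 = 51 - 354705 = -354654$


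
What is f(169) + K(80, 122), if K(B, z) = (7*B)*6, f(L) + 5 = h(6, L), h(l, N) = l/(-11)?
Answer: 36899/11 ≈ 3354.5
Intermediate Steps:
h(l, N) = -l/11 (h(l, N) = l*(-1/11) = -l/11)
f(L) = -61/11 (f(L) = -5 - 1/11*6 = -5 - 6/11 = -61/11)
K(B, z) = 42*B
f(169) + K(80, 122) = -61/11 + 42*80 = -61/11 + 3360 = 36899/11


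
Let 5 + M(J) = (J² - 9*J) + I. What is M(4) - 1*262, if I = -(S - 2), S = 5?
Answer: -290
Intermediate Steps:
I = -3 (I = -(5 - 2) = -1*3 = -3)
M(J) = -8 + J² - 9*J (M(J) = -5 + ((J² - 9*J) - 3) = -5 + (-3 + J² - 9*J) = -8 + J² - 9*J)
M(4) - 1*262 = (-8 + 4² - 9*4) - 1*262 = (-8 + 16 - 36) - 262 = -28 - 262 = -290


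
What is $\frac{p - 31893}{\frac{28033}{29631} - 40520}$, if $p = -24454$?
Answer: $\frac{98212821}{70624711} \approx 1.3906$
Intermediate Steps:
$\frac{p - 31893}{\frac{28033}{29631} - 40520} = \frac{-24454 - 31893}{\frac{28033}{29631} - 40520} = - \frac{56347}{28033 \cdot \frac{1}{29631} - 40520} = - \frac{56347}{\frac{1649}{1743} - 40520} = - \frac{56347}{- \frac{70624711}{1743}} = \left(-56347\right) \left(- \frac{1743}{70624711}\right) = \frac{98212821}{70624711}$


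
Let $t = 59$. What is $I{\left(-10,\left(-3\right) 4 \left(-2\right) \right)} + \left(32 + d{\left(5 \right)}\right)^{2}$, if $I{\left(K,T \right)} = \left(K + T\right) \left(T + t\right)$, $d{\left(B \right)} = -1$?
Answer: $2123$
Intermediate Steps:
$I{\left(K,T \right)} = \left(59 + T\right) \left(K + T\right)$ ($I{\left(K,T \right)} = \left(K + T\right) \left(T + 59\right) = \left(K + T\right) \left(59 + T\right) = \left(59 + T\right) \left(K + T\right)$)
$I{\left(-10,\left(-3\right) 4 \left(-2\right) \right)} + \left(32 + d{\left(5 \right)}\right)^{2} = \left(\left(\left(-3\right) 4 \left(-2\right)\right)^{2} + 59 \left(-10\right) + 59 \left(-3\right) 4 \left(-2\right) - 10 \left(-3\right) 4 \left(-2\right)\right) + \left(32 - 1\right)^{2} = \left(\left(\left(-12\right) \left(-2\right)\right)^{2} - 590 + 59 \left(\left(-12\right) \left(-2\right)\right) - 10 \left(\left(-12\right) \left(-2\right)\right)\right) + 31^{2} = \left(24^{2} - 590 + 59 \cdot 24 - 240\right) + 961 = \left(576 - 590 + 1416 - 240\right) + 961 = 1162 + 961 = 2123$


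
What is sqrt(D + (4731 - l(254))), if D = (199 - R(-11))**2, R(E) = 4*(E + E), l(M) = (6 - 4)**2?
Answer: 2*sqrt(21774) ≈ 295.12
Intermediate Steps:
l(M) = 4 (l(M) = 2**2 = 4)
R(E) = 8*E (R(E) = 4*(2*E) = 8*E)
D = 82369 (D = (199 - 8*(-11))**2 = (199 - 1*(-88))**2 = (199 + 88)**2 = 287**2 = 82369)
sqrt(D + (4731 - l(254))) = sqrt(82369 + (4731 - 1*4)) = sqrt(82369 + (4731 - 4)) = sqrt(82369 + 4727) = sqrt(87096) = 2*sqrt(21774)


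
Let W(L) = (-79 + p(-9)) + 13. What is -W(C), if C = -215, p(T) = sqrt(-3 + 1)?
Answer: 66 - I*sqrt(2) ≈ 66.0 - 1.4142*I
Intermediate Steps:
p(T) = I*sqrt(2) (p(T) = sqrt(-2) = I*sqrt(2))
W(L) = -66 + I*sqrt(2) (W(L) = (-79 + I*sqrt(2)) + 13 = -66 + I*sqrt(2))
-W(C) = -(-66 + I*sqrt(2)) = 66 - I*sqrt(2)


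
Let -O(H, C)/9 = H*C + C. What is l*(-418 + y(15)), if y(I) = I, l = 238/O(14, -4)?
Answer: -47957/270 ≈ -177.62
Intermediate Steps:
O(H, C) = -9*C - 9*C*H (O(H, C) = -9*(H*C + C) = -9*(C*H + C) = -9*(C + C*H) = -9*C - 9*C*H)
l = 119/270 (l = 238/((-9*(-4)*(1 + 14))) = 238/((-9*(-4)*15)) = 238/540 = 238*(1/540) = 119/270 ≈ 0.44074)
l*(-418 + y(15)) = 119*(-418 + 15)/270 = (119/270)*(-403) = -47957/270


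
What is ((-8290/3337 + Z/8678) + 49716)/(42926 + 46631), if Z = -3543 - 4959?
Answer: 719799889091/1296717565351 ≈ 0.55509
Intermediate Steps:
Z = -8502
((-8290/3337 + Z/8678) + 49716)/(42926 + 46631) = ((-8290/3337 - 8502/8678) + 49716)/(42926 + 46631) = ((-8290*1/3337 - 8502*1/8678) + 49716)/89557 = ((-8290/3337 - 4251/4339) + 49716)*(1/89557) = (-50155897/14479243 + 49716)*(1/89557) = (719799889091/14479243)*(1/89557) = 719799889091/1296717565351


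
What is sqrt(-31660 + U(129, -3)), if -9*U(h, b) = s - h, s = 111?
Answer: I*sqrt(31658) ≈ 177.93*I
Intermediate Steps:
U(h, b) = -37/3 + h/9 (U(h, b) = -(111 - h)/9 = -37/3 + h/9)
sqrt(-31660 + U(129, -3)) = sqrt(-31660 + (-37/3 + (1/9)*129)) = sqrt(-31660 + (-37/3 + 43/3)) = sqrt(-31660 + 2) = sqrt(-31658) = I*sqrt(31658)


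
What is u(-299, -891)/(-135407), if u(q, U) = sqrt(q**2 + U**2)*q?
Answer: 299*sqrt(883282)/135407 ≈ 2.0753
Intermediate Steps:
u(q, U) = q*sqrt(U**2 + q**2) (u(q, U) = sqrt(U**2 + q**2)*q = q*sqrt(U**2 + q**2))
u(-299, -891)/(-135407) = -299*sqrt((-891)**2 + (-299)**2)/(-135407) = -299*sqrt(793881 + 89401)*(-1/135407) = -299*sqrt(883282)*(-1/135407) = 299*sqrt(883282)/135407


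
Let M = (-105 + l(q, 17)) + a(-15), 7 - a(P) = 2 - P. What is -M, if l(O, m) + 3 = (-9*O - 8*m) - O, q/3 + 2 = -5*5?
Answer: -556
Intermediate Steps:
q = -81 (q = -6 + 3*(-5*5) = -6 + 3*(-25) = -6 - 75 = -81)
l(O, m) = -3 - 10*O - 8*m (l(O, m) = -3 + ((-9*O - 8*m) - O) = -3 + (-10*O - 8*m) = -3 - 10*O - 8*m)
a(P) = 5 + P (a(P) = 7 - (2 - P) = 7 + (-2 + P) = 5 + P)
M = 556 (M = (-105 + (-3 - 10*(-81) - 8*17)) + (5 - 15) = (-105 + (-3 + 810 - 136)) - 10 = (-105 + 671) - 10 = 566 - 10 = 556)
-M = -1*556 = -556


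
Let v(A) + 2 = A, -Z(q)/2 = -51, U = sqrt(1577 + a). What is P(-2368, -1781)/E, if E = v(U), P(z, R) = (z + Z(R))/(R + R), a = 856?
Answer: 2266/4326049 + 1133*sqrt(2433)/4326049 ≈ 0.013442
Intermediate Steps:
U = sqrt(2433) (U = sqrt(1577 + 856) = sqrt(2433) ≈ 49.325)
Z(q) = 102 (Z(q) = -2*(-51) = 102)
v(A) = -2 + A
P(z, R) = (102 + z)/(2*R) (P(z, R) = (z + 102)/(R + R) = (102 + z)/((2*R)) = (102 + z)*(1/(2*R)) = (102 + z)/(2*R))
E = -2 + sqrt(2433) ≈ 47.325
P(-2368, -1781)/E = ((1/2)*(102 - 2368)/(-1781))/(-2 + sqrt(2433)) = ((1/2)*(-1/1781)*(-2266))/(-2 + sqrt(2433)) = 1133/(1781*(-2 + sqrt(2433)))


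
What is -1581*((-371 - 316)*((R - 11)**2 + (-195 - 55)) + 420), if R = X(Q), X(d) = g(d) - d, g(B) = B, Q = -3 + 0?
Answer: -140776983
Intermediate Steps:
Q = -3
X(d) = 0 (X(d) = d - d = 0)
R = 0
-1581*((-371 - 316)*((R - 11)**2 + (-195 - 55)) + 420) = -1581*((-371 - 316)*((0 - 11)**2 + (-195 - 55)) + 420) = -1581*(-687*((-11)**2 - 250) + 420) = -1581*(-687*(121 - 250) + 420) = -1581*(-687*(-129) + 420) = -1581*(88623 + 420) = -1581*89043 = -140776983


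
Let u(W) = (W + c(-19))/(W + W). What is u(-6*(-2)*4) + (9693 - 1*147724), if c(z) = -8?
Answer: -1656367/12 ≈ -1.3803e+5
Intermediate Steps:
u(W) = (-8 + W)/(2*W) (u(W) = (W - 8)/(W + W) = (-8 + W)/((2*W)) = (-8 + W)*(1/(2*W)) = (-8 + W)/(2*W))
u(-6*(-2)*4) + (9693 - 1*147724) = (-8 - 6*(-2)*4)/(2*((-6*(-2)*4))) + (9693 - 1*147724) = (-8 + 12*4)/(2*((12*4))) + (9693 - 147724) = (1/2)*(-8 + 48)/48 - 138031 = (1/2)*(1/48)*40 - 138031 = 5/12 - 138031 = -1656367/12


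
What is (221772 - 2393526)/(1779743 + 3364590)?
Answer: -2171754/5144333 ≈ -0.42216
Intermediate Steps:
(221772 - 2393526)/(1779743 + 3364590) = -2171754/5144333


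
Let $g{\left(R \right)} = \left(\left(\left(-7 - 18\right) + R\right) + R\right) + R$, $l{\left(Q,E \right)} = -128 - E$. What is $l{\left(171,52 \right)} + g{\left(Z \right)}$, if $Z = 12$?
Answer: $-169$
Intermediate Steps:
$g{\left(R \right)} = -25 + 3 R$ ($g{\left(R \right)} = \left(\left(-25 + R\right) + R\right) + R = \left(-25 + 2 R\right) + R = -25 + 3 R$)
$l{\left(171,52 \right)} + g{\left(Z \right)} = \left(-128 - 52\right) + \left(-25 + 3 \cdot 12\right) = \left(-128 - 52\right) + \left(-25 + 36\right) = -180 + 11 = -169$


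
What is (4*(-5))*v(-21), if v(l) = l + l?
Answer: 840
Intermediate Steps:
v(l) = 2*l
(4*(-5))*v(-21) = (4*(-5))*(2*(-21)) = -20*(-42) = 840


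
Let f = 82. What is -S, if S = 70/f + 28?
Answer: -1183/41 ≈ -28.854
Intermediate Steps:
S = 1183/41 (S = 70/82 + 28 = (1/82)*70 + 28 = 35/41 + 28 = 1183/41 ≈ 28.854)
-S = -1*1183/41 = -1183/41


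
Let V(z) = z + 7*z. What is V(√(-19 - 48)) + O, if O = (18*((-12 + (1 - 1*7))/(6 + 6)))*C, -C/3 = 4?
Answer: 324 + 8*I*√67 ≈ 324.0 + 65.483*I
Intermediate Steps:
C = -12 (C = -3*4 = -12)
O = 324 (O = (18*((-12 + (1 - 1*7))/(6 + 6)))*(-12) = (18*((-12 + (1 - 7))/12))*(-12) = (18*((-12 - 6)*(1/12)))*(-12) = (18*(-18*1/12))*(-12) = (18*(-3/2))*(-12) = -27*(-12) = 324)
V(z) = 8*z
V(√(-19 - 48)) + O = 8*√(-19 - 48) + 324 = 8*√(-67) + 324 = 8*(I*√67) + 324 = 8*I*√67 + 324 = 324 + 8*I*√67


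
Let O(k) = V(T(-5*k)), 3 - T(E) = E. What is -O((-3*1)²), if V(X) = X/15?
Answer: -16/5 ≈ -3.2000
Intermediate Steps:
T(E) = 3 - E
V(X) = X/15 (V(X) = X*(1/15) = X/15)
O(k) = ⅕ + k/3 (O(k) = (3 - (-5)*k)/15 = (3 + 5*k)/15 = ⅕ + k/3)
-O((-3*1)²) = -(⅕ + (-3*1)²/3) = -(⅕ + (⅓)*(-3)²) = -(⅕ + (⅓)*9) = -(⅕ + 3) = -1*16/5 = -16/5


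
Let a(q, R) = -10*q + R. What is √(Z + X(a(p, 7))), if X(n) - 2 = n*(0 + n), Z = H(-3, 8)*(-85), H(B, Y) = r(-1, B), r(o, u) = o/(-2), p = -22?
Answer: √205954/2 ≈ 226.91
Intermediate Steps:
a(q, R) = R - 10*q
r(o, u) = -o/2 (r(o, u) = o*(-½) = -o/2)
H(B, Y) = ½ (H(B, Y) = -½*(-1) = ½)
Z = -85/2 (Z = (½)*(-85) = -85/2 ≈ -42.500)
X(n) = 2 + n² (X(n) = 2 + n*(0 + n) = 2 + n*n = 2 + n²)
√(Z + X(a(p, 7))) = √(-85/2 + (2 + (7 - 10*(-22))²)) = √(-85/2 + (2 + (7 + 220)²)) = √(-85/2 + (2 + 227²)) = √(-85/2 + (2 + 51529)) = √(-85/2 + 51531) = √(102977/2) = √205954/2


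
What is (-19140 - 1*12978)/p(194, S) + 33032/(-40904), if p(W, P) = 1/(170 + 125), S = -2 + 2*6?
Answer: -48444707659/5113 ≈ -9.4748e+6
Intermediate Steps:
S = 10 (S = -2 + 12 = 10)
p(W, P) = 1/295
(-19140 - 1*12978)/p(194, S) + 33032/(-40904) = (-19140 - 1*12978)/(1/295) + 33032/(-40904) = (-19140 - 12978)*295 + 33032*(-1/40904) = -32118*295 - 4129/5113 = -9474810 - 4129/5113 = -48444707659/5113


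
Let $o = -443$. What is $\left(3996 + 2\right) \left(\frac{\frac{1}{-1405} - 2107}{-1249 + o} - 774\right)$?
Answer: $- \frac{1836120384548}{594315} \approx -3.0895 \cdot 10^{6}$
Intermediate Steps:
$\left(3996 + 2\right) \left(\frac{\frac{1}{-1405} - 2107}{-1249 + o} - 774\right) = \left(3996 + 2\right) \left(\frac{\frac{1}{-1405} - 2107}{-1249 - 443} - 774\right) = 3998 \left(\frac{- \frac{1}{1405} - 2107}{-1692} - 774\right) = 3998 \left(\left(- \frac{2960336}{1405}\right) \left(- \frac{1}{1692}\right) - 774\right) = 3998 \left(\frac{740084}{594315} - 774\right) = 3998 \left(- \frac{459259726}{594315}\right) = - \frac{1836120384548}{594315}$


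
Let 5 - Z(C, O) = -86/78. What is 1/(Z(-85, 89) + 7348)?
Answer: 39/286810 ≈ 0.00013598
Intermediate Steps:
Z(C, O) = 238/39 (Z(C, O) = 5 - (-86)/78 = 5 - 1*(-43/39) = 5 + 43/39 = 238/39)
1/(Z(-85, 89) + 7348) = 1/(238/39 + 7348) = 1/(286810/39) = 39/286810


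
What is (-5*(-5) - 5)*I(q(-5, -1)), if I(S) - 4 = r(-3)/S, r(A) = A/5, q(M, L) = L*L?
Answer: 68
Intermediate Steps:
q(M, L) = L**2
r(A) = A/5 (r(A) = A*(1/5) = A/5)
I(S) = 4 - 3/(5*S) (I(S) = 4 + ((1/5)*(-3))/S = 4 - 3/(5*S))
(-5*(-5) - 5)*I(q(-5, -1)) = (-5*(-5) - 5)*(4 - 3/(5*((-1)**2))) = (25 - 5)*(4 - 3/5/1) = 20*(4 - 3/5*1) = 20*(4 - 3/5) = 20*(17/5) = 68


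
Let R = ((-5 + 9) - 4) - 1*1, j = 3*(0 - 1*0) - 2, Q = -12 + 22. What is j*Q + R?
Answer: -21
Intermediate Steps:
Q = 10
j = -2 (j = 3*(0 + 0) - 2 = 3*0 - 2 = 0 - 2 = -2)
R = -1 (R = (4 - 4) - 1 = 0 - 1 = -1)
j*Q + R = -2*10 - 1 = -20 - 1 = -21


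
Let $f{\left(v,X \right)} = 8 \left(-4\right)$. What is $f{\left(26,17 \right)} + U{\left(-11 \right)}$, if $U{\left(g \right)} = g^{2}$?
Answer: $89$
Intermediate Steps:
$f{\left(v,X \right)} = -32$
$f{\left(26,17 \right)} + U{\left(-11 \right)} = -32 + \left(-11\right)^{2} = -32 + 121 = 89$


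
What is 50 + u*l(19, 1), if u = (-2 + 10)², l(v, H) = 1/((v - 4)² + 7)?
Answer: 1458/29 ≈ 50.276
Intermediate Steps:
l(v, H) = 1/(7 + (-4 + v)²) (l(v, H) = 1/((-4 + v)² + 7) = 1/(7 + (-4 + v)²))
u = 64 (u = 8² = 64)
50 + u*l(19, 1) = 50 + 64/(7 + (-4 + 19)²) = 50 + 64/(7 + 15²) = 50 + 64/(7 + 225) = 50 + 64/232 = 50 + 64*(1/232) = 50 + 8/29 = 1458/29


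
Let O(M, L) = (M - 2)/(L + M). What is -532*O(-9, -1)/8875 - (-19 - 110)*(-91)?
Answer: -520921051/44375 ≈ -11739.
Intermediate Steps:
O(M, L) = (-2 + M)/(L + M)
-532*O(-9, -1)/8875 - (-19 - 110)*(-91) = -532*(-2 - 9)/(-1 - 9)/8875 - (-19 - 110)*(-91) = -532*(-11)/(-10)*(1/8875) - (-129)*(-91) = -(-266)*(-11)/5*(1/8875) - 1*11739 = -532*11/10*(1/8875) - 11739 = -2926/5*1/8875 - 11739 = -2926/44375 - 11739 = -520921051/44375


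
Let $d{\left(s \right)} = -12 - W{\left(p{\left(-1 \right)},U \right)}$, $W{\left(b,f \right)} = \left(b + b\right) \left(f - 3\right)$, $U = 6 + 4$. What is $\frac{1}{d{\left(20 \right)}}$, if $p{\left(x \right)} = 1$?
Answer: $- \frac{1}{26} \approx -0.038462$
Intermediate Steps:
$U = 10$
$W{\left(b,f \right)} = 2 b \left(-3 + f\right)$
$d{\left(s \right)} = -26$ ($d{\left(s \right)} = -12 - 2 \cdot 1 \left(-3 + 10\right) = -12 - 2 \cdot 1 \cdot 7 = -12 - 14 = -26$)
$\frac{1}{d{\left(20 \right)}} = \frac{1}{-26} = - \frac{1}{26}$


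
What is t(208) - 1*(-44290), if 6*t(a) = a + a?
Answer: 133078/3 ≈ 44359.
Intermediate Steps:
t(a) = a/3 (t(a) = (a + a)/6 = (2*a)/6 = a/3)
t(208) - 1*(-44290) = (1/3)*208 - 1*(-44290) = 208/3 + 44290 = 133078/3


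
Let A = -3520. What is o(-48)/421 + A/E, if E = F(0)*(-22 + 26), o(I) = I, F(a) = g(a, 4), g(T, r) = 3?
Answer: -370624/1263 ≈ -293.45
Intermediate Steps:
F(a) = 3
E = 12 (E = 3*(-22 + 26) = 3*4 = 12)
o(-48)/421 + A/E = -48/421 - 3520/12 = -48*1/421 - 3520*1/12 = -48/421 - 880/3 = -370624/1263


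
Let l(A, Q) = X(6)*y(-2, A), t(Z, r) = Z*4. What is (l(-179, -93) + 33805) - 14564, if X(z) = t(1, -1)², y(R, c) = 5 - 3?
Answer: 19273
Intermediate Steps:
t(Z, r) = 4*Z
y(R, c) = 2
X(z) = 16 (X(z) = (4*1)² = 4² = 16)
l(A, Q) = 32 (l(A, Q) = 16*2 = 32)
(l(-179, -93) + 33805) - 14564 = (32 + 33805) - 14564 = 33837 - 14564 = 19273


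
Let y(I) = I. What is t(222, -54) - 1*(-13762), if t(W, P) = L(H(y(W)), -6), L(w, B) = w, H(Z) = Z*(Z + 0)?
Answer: 63046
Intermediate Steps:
H(Z) = Z² (H(Z) = Z*Z = Z²)
t(W, P) = W²
t(222, -54) - 1*(-13762) = 222² - 1*(-13762) = 49284 + 13762 = 63046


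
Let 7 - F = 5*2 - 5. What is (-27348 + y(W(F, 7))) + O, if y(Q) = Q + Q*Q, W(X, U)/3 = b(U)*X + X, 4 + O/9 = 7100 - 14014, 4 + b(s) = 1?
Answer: -89478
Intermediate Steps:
b(s) = -3 (b(s) = -4 + 1 = -3)
O = -62262 (O = -36 + 9*(7100 - 14014) = -36 + 9*(-6914) = -36 - 62226 = -62262)
F = 2 (F = 7 - (5*2 - 5) = 7 - (10 - 5) = 7 - 1*5 = 7 - 5 = 2)
W(X, U) = -6*X (W(X, U) = 3*(-3*X + X) = 3*(-2*X) = -6*X)
y(Q) = Q + Q²
(-27348 + y(W(F, 7))) + O = (-27348 + (-6*2)*(1 - 6*2)) - 62262 = (-27348 - 12*(1 - 12)) - 62262 = (-27348 - 12*(-11)) - 62262 = (-27348 + 132) - 62262 = -27216 - 62262 = -89478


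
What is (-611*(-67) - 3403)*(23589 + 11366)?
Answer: 1312000970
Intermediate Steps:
(-611*(-67) - 3403)*(23589 + 11366) = (40937 - 3403)*34955 = 37534*34955 = 1312000970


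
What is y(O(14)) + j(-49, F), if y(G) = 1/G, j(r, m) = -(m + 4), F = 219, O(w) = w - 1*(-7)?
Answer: -4682/21 ≈ -222.95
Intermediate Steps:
O(w) = 7 + w (O(w) = w + 7 = 7 + w)
j(r, m) = -4 - m (j(r, m) = -(4 + m) = -4 - m)
y(O(14)) + j(-49, F) = 1/(7 + 14) + (-4 - 1*219) = 1/21 + (-4 - 219) = 1/21 - 223 = -4682/21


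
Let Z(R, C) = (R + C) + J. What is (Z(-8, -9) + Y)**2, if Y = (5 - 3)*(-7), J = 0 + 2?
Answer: 841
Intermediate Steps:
J = 2
Z(R, C) = 2 + C + R (Z(R, C) = (R + C) + 2 = (C + R) + 2 = 2 + C + R)
Y = -14 (Y = 2*(-7) = -14)
(Z(-8, -9) + Y)**2 = ((2 - 9 - 8) - 14)**2 = (-15 - 14)**2 = (-29)**2 = 841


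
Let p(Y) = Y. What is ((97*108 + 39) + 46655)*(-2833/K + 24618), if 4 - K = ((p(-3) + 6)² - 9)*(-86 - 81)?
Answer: 2733840815/2 ≈ 1.3669e+9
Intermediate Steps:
K = 4 (K = 4 - ((-3 + 6)² - 9)*(-86 - 81) = 4 - (3² - 9)*(-167) = 4 - (9 - 9)*(-167) = 4 - 0*(-167) = 4 - 1*0 = 4 + 0 = 4)
((97*108 + 39) + 46655)*(-2833/K + 24618) = ((97*108 + 39) + 46655)*(-2833/4 + 24618) = ((10476 + 39) + 46655)*(-2833*¼ + 24618) = (10515 + 46655)*(-2833/4 + 24618) = 57170*(95639/4) = 2733840815/2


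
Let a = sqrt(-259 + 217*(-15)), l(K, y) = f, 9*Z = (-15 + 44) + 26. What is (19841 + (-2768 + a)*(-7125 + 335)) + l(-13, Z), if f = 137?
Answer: 18814698 - 6790*I*sqrt(3514) ≈ 1.8815e+7 - 4.025e+5*I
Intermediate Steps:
Z = 55/9 (Z = ((-15 + 44) + 26)/9 = (29 + 26)/9 = (1/9)*55 = 55/9 ≈ 6.1111)
l(K, y) = 137
a = I*sqrt(3514) (a = sqrt(-259 - 3255) = sqrt(-3514) = I*sqrt(3514) ≈ 59.279*I)
(19841 + (-2768 + a)*(-7125 + 335)) + l(-13, Z) = (19841 + (-2768 + I*sqrt(3514))*(-7125 + 335)) + 137 = (19841 + (-2768 + I*sqrt(3514))*(-6790)) + 137 = (19841 + (18794720 - 6790*I*sqrt(3514))) + 137 = (18814561 - 6790*I*sqrt(3514)) + 137 = 18814698 - 6790*I*sqrt(3514)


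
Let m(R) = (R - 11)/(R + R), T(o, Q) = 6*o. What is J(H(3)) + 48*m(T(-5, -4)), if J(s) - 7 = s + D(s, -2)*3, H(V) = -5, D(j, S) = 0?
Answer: 174/5 ≈ 34.800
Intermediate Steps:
m(R) = (-11 + R)/(2*R) (m(R) = (-11 + R)/((2*R)) = (-11 + R)*(1/(2*R)) = (-11 + R)/(2*R))
J(s) = 7 + s (J(s) = 7 + (s + 0*3) = 7 + (s + 0) = 7 + s)
J(H(3)) + 48*m(T(-5, -4)) = (7 - 5) + 48*((-11 + 6*(-5))/(2*((6*(-5))))) = 2 + 48*((½)*(-11 - 30)/(-30)) = 2 + 48*((½)*(-1/30)*(-41)) = 2 + 48*(41/60) = 2 + 164/5 = 174/5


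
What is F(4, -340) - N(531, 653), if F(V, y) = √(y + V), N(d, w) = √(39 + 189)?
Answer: -2*√57 + 4*I*√21 ≈ -15.1 + 18.33*I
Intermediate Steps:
N(d, w) = 2*√57 (N(d, w) = √228 = 2*√57)
F(V, y) = √(V + y)
F(4, -340) - N(531, 653) = √(4 - 340) - 2*√57 = √(-336) - 2*√57 = 4*I*√21 - 2*√57 = -2*√57 + 4*I*√21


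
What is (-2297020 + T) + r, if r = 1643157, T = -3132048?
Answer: -3785911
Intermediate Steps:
(-2297020 + T) + r = (-2297020 - 3132048) + 1643157 = -5429068 + 1643157 = -3785911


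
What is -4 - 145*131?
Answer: -18999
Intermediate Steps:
-4 - 145*131 = -4 - 18995 = -18999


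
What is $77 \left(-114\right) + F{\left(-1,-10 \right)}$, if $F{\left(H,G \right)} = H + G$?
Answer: $-8789$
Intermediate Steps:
$F{\left(H,G \right)} = G + H$
$77 \left(-114\right) + F{\left(-1,-10 \right)} = 77 \left(-114\right) - 11 = -8778 - 11 = -8789$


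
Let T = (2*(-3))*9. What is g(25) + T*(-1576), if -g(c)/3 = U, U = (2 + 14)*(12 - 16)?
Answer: 85296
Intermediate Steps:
U = -64 (U = 16*(-4) = -64)
T = -54 (T = -6*9 = -54)
g(c) = 192 (g(c) = -3*(-64) = 192)
g(25) + T*(-1576) = 192 - 54*(-1576) = 192 + 85104 = 85296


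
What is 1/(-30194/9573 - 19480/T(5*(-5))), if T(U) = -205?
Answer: 392493/36058454 ≈ 0.010885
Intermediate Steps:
1/(-30194/9573 - 19480/T(5*(-5))) = 1/(-30194/9573 - 19480/(-205)) = 1/(-30194*1/9573 - 19480*(-1/205)) = 1/(-30194/9573 + 3896/41) = 1/(36058454/392493) = 392493/36058454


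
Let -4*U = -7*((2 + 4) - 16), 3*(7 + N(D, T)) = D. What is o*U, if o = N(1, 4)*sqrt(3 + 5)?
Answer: 700*sqrt(2)/3 ≈ 329.98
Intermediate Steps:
N(D, T) = -7 + D/3
U = -35/2 (U = -(-7)*((2 + 4) - 16)/4 = -(-7)*(6 - 16)/4 = -(-7)*(-10)/4 = -1/4*70 = -35/2 ≈ -17.500)
o = -40*sqrt(2)/3 (o = (-7 + (1/3)*1)*sqrt(3 + 5) = (-7 + 1/3)*sqrt(8) = -40*sqrt(2)/3 ≈ -18.856)
o*U = -40*sqrt(2)/3*(-35/2) = 700*sqrt(2)/3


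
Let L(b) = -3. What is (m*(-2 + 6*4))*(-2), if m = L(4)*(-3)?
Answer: -396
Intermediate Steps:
m = 9 (m = -3*(-3) = 9)
(m*(-2 + 6*4))*(-2) = (9*(-2 + 6*4))*(-2) = (9*(-2 + 24))*(-2) = (9*22)*(-2) = 198*(-2) = -396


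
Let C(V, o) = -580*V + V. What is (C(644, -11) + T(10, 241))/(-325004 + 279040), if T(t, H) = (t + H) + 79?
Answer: 186273/22982 ≈ 8.1052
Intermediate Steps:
T(t, H) = 79 + H + t (T(t, H) = (H + t) + 79 = 79 + H + t)
C(V, o) = -579*V
(C(644, -11) + T(10, 241))/(-325004 + 279040) = (-579*644 + (79 + 241 + 10))/(-325004 + 279040) = (-372876 + 330)/(-45964) = -372546*(-1/45964) = 186273/22982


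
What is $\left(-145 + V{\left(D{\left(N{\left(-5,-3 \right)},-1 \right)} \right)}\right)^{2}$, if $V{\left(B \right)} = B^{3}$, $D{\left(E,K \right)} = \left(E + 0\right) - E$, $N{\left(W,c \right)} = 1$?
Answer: $21025$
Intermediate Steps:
$D{\left(E,K \right)} = 0$ ($D{\left(E,K \right)} = E - E = 0$)
$\left(-145 + V{\left(D{\left(N{\left(-5,-3 \right)},-1 \right)} \right)}\right)^{2} = \left(-145 + 0^{3}\right)^{2} = \left(-145 + 0\right)^{2} = \left(-145\right)^{2} = 21025$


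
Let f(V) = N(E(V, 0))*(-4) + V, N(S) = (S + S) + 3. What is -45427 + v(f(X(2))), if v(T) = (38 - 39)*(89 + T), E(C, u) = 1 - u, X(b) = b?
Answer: -45498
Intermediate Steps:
N(S) = 3 + 2*S (N(S) = 2*S + 3 = 3 + 2*S)
f(V) = -20 + V (f(V) = (3 + 2*(1 - 1*0))*(-4) + V = (3 + 2*(1 + 0))*(-4) + V = (3 + 2*1)*(-4) + V = (3 + 2)*(-4) + V = 5*(-4) + V = -20 + V)
v(T) = -89 - T (v(T) = -(89 + T) = -89 - T)
-45427 + v(f(X(2))) = -45427 + (-89 - (-20 + 2)) = -45427 + (-89 - 1*(-18)) = -45427 + (-89 + 18) = -45427 - 71 = -45498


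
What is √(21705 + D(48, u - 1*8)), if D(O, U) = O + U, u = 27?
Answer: 2*√5443 ≈ 147.55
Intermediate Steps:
√(21705 + D(48, u - 1*8)) = √(21705 + (48 + (27 - 1*8))) = √(21705 + (48 + (27 - 8))) = √(21705 + (48 + 19)) = √(21705 + 67) = √21772 = 2*√5443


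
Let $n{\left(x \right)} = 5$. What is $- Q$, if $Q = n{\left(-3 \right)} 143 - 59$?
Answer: $-656$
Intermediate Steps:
$Q = 656$ ($Q = 5 \cdot 143 - 59 = 715 - 59 = 656$)
$- Q = \left(-1\right) 656 = -656$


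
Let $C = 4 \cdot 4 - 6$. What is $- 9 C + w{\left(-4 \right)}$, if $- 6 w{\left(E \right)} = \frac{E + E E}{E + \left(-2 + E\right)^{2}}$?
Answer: $- \frac{1441}{16} \approx -90.063$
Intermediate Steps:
$C = 10$ ($C = 16 - 6 = 10$)
$w{\left(E \right)} = - \frac{E + E^{2}}{6 \left(E + \left(-2 + E\right)^{2}\right)}$ ($w{\left(E \right)} = - \frac{\left(E + E E\right) \frac{1}{E + \left(-2 + E\right)^{2}}}{6} = - \frac{\left(E + E^{2}\right) \frac{1}{E + \left(-2 + E\right)^{2}}}{6} = - \frac{\frac{1}{E + \left(-2 + E\right)^{2}} \left(E + E^{2}\right)}{6} = - \frac{E + E^{2}}{6 \left(E + \left(-2 + E\right)^{2}\right)}$)
$- 9 C + w{\left(-4 \right)} = \left(-9\right) 10 - - \frac{4 \left(1 - 4\right)}{6 \left(-4\right) + 6 \left(-2 - 4\right)^{2}} = -90 - \left(-4\right) \frac{1}{-24 + 6 \left(-6\right)^{2}} \left(-3\right) = -90 - \left(-4\right) \frac{1}{-24 + 6 \cdot 36} \left(-3\right) = -90 - \left(-4\right) \frac{1}{-24 + 216} \left(-3\right) = -90 - \left(-4\right) \frac{1}{192} \left(-3\right) = -90 - \frac{1}{16} = - \frac{1441}{16}$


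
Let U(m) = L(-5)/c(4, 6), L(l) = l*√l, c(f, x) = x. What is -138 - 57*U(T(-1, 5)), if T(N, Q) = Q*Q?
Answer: -138 + 95*I*√5/2 ≈ -138.0 + 106.21*I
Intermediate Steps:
T(N, Q) = Q²
L(l) = l^(3/2)
U(m) = -5*I*√5/6 (U(m) = (-5)^(3/2)/6 = -5*I*√5*(⅙) = -5*I*√5/6)
-138 - 57*U(T(-1, 5)) = -138 - (-95)*I*√5/2 = -138 + 95*I*√5/2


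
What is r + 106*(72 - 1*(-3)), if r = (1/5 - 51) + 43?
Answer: 39711/5 ≈ 7942.2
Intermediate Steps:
r = -39/5 (r = (⅕ - 51) + 43 = -254/5 + 43 = -39/5 ≈ -7.8000)
r + 106*(72 - 1*(-3)) = -39/5 + 106*(72 - 1*(-3)) = -39/5 + 106*(72 + 3) = -39/5 + 106*75 = -39/5 + 7950 = 39711/5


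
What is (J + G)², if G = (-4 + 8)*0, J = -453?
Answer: 205209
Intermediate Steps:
G = 0 (G = 4*0 = 0)
(J + G)² = (-453 + 0)² = (-453)² = 205209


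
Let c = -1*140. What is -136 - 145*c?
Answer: 20164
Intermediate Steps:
c = -140
-136 - 145*c = -136 - 145*(-140) = -136 + 20300 = 20164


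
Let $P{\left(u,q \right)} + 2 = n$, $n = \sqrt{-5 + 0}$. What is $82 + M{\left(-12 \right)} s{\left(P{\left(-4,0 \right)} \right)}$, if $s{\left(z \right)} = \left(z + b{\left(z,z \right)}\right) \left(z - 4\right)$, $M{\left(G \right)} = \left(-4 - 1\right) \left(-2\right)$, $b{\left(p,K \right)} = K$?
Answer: $222 - 160 i \sqrt{5} \approx 222.0 - 357.77 i$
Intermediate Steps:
$M{\left(G \right)} = 10$ ($M{\left(G \right)} = \left(-5\right) \left(-2\right) = 10$)
$n = i \sqrt{5}$ ($n = \sqrt{-5} = i \sqrt{5} \approx 2.2361 i$)
$P{\left(u,q \right)} = -2 + i \sqrt{5}$
$s{\left(z \right)} = 2 z \left(-4 + z\right)$ ($s{\left(z \right)} = \left(z + z\right) \left(z - 4\right) = 2 z \left(-4 + z\right)$)
$82 + M{\left(-12 \right)} s{\left(P{\left(-4,0 \right)} \right)} = 82 + 10 \cdot 2 \left(-2 + i \sqrt{5}\right) \left(-4 - \left(2 - i \sqrt{5}\right)\right) = 82 + 10 \cdot 2 \left(-2 + i \sqrt{5}\right) \left(-6 + i \sqrt{5}\right) = 82 + 10 \cdot 2 \left(-6 + i \sqrt{5}\right) \left(-2 + i \sqrt{5}\right) = 82 + 20 \left(-6 + i \sqrt{5}\right) \left(-2 + i \sqrt{5}\right)$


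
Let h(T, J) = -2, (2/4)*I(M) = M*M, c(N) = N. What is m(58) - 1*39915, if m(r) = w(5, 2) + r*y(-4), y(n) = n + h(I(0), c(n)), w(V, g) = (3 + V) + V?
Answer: -40250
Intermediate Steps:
w(V, g) = 3 + 2*V
I(M) = 2*M**2 (I(M) = 2*(M*M) = 2*M**2)
y(n) = -2 + n (y(n) = n - 2 = -2 + n)
m(r) = 13 - 6*r (m(r) = (3 + 2*5) + r*(-2 - 4) = (3 + 10) + r*(-6) = 13 - 6*r)
m(58) - 1*39915 = (13 - 6*58) - 1*39915 = (13 - 348) - 39915 = -335 - 39915 = -40250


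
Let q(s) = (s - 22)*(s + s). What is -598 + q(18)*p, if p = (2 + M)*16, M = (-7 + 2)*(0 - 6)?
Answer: -74326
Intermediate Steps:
M = 30 (M = -5*(-6) = 30)
q(s) = 2*s*(-22 + s) (q(s) = (-22 + s)*(2*s) = 2*s*(-22 + s))
p = 512 (p = (2 + 30)*16 = 32*16 = 512)
-598 + q(18)*p = -598 + (2*18*(-22 + 18))*512 = -598 + (2*18*(-4))*512 = -598 - 144*512 = -598 - 73728 = -74326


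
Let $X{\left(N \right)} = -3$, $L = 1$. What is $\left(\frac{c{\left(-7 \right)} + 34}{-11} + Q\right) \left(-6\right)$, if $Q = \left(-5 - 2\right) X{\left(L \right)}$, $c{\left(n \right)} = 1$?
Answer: $- \frac{1176}{11} \approx -106.91$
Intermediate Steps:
$Q = 21$ ($Q = \left(-5 - 2\right) \left(-3\right) = \left(-7\right) \left(-3\right) = 21$)
$\left(\frac{c{\left(-7 \right)} + 34}{-11} + Q\right) \left(-6\right) = \left(\frac{1 + 34}{-11} + 21\right) \left(-6\right) = \left(35 \left(- \frac{1}{11}\right) + 21\right) \left(-6\right) = \left(- \frac{35}{11} + 21\right) \left(-6\right) = \frac{196}{11} \left(-6\right) = - \frac{1176}{11}$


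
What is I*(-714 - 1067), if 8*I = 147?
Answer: -261807/8 ≈ -32726.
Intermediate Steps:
I = 147/8 (I = (1/8)*147 = 147/8 ≈ 18.375)
I*(-714 - 1067) = 147*(-714 - 1067)/8 = (147/8)*(-1781) = -261807/8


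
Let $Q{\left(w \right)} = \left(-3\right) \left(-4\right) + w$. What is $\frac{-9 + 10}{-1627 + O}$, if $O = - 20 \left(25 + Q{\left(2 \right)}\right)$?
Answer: $- \frac{1}{2407} \approx -0.00041546$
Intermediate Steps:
$Q{\left(w \right)} = 12 + w$
$O = -780$ ($O = - 20 \left(25 + \left(12 + 2\right)\right) = - 20 \left(25 + 14\right) = \left(-20\right) 39 = -780$)
$\frac{-9 + 10}{-1627 + O} = \frac{-9 + 10}{-1627 - 780} = \frac{1}{-2407} \cdot 1 = \left(- \frac{1}{2407}\right) 1 = - \frac{1}{2407}$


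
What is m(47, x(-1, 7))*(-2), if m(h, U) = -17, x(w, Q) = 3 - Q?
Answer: 34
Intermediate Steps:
m(47, x(-1, 7))*(-2) = -17*(-2) = 34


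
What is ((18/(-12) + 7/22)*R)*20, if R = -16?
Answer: 4160/11 ≈ 378.18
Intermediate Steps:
((18/(-12) + 7/22)*R)*20 = ((18/(-12) + 7/22)*(-16))*20 = ((18*(-1/12) + 7*(1/22))*(-16))*20 = ((-3/2 + 7/22)*(-16))*20 = -13/11*(-16)*20 = (208/11)*20 = 4160/11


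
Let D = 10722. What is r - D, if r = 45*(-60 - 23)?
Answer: -14457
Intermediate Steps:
r = -3735 (r = 45*(-83) = -3735)
r - D = -3735 - 1*10722 = -3735 - 10722 = -14457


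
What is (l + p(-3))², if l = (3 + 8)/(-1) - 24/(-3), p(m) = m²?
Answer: 36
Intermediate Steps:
l = -3 (l = 11*(-1) - 24*(-⅓) = -11 + 8 = -3)
(l + p(-3))² = (-3 + (-3)²)² = (-3 + 9)² = 6² = 36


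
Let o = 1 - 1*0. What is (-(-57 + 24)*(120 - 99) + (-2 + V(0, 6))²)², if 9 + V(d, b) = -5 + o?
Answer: 842724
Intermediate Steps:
o = 1 (o = 1 + 0 = 1)
V(d, b) = -13 (V(d, b) = -9 + (-5 + 1) = -9 - 4 = -13)
(-(-57 + 24)*(120 - 99) + (-2 + V(0, 6))²)² = (-(-57 + 24)*(120 - 99) + (-2 - 13)²)² = (-(-33)*21 + (-15)²)² = (-1*(-693) + 225)² = (693 + 225)² = 918² = 842724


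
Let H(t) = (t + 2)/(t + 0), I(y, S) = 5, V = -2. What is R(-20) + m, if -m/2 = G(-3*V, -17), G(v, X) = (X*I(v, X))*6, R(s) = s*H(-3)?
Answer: 3040/3 ≈ 1013.3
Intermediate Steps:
H(t) = (2 + t)/t
R(s) = s/3 (R(s) = s*((2 - 3)/(-3)) = s*(-⅓*(-1)) = s*(⅓) = s/3)
G(v, X) = 30*X (G(v, X) = (X*5)*6 = (5*X)*6 = 30*X)
m = 1020 (m = -60*(-17) = -2*(-510) = 1020)
R(-20) + m = (⅓)*(-20) + 1020 = -20/3 + 1020 = 3040/3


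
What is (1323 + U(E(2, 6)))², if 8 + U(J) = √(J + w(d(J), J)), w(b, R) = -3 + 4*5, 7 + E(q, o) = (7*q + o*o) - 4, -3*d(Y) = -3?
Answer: 1729281 + 5260*√14 ≈ 1.7490e+6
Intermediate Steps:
d(Y) = 1 (d(Y) = -⅓*(-3) = 1)
E(q, o) = -11 + o² + 7*q (E(q, o) = -7 + ((7*q + o*o) - 4) = -7 + ((7*q + o²) - 4) = -7 + ((o² + 7*q) - 4) = -7 + (-4 + o² + 7*q) = -11 + o² + 7*q)
w(b, R) = 17 (w(b, R) = -3 + 20 = 17)
U(J) = -8 + √(17 + J) (U(J) = -8 + √(J + 17) = -8 + √(17 + J))
(1323 + U(E(2, 6)))² = (1323 + (-8 + √(17 + (-11 + 6² + 7*2))))² = (1323 + (-8 + √(17 + (-11 + 36 + 14))))² = (1323 + (-8 + √(17 + 39)))² = (1323 + (-8 + √56))² = (1323 + (-8 + 2*√14))² = (1315 + 2*√14)²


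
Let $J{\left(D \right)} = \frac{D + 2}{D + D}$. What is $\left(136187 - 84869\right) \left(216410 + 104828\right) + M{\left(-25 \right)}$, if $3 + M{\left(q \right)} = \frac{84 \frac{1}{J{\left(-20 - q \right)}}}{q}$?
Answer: $\frac{82426458381}{5} \approx 1.6485 \cdot 10^{10}$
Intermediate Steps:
$J{\left(D \right)} = \frac{2 + D}{2 D}$
$M{\left(q \right)} = -3 + \frac{168 \left(-20 - q\right)}{q \left(-18 - q\right)}$ ($M{\left(q \right)} = -3 + \frac{84 \frac{1}{\frac{1}{2} \frac{1}{-20 - q} \left(2 - \left(20 + q\right)\right)}}{q} = -3 + \frac{84 \frac{1}{\frac{1}{2} \frac{1}{-20 - q} \left(-18 - q\right)}}{q} = -3 + \frac{84 \frac{2 \left(-20 - q\right)}{-18 - q}}{q} = -3 + \frac{168 \frac{1}{-18 - q} \left(-20 - q\right)}{q} = -3 + \frac{168 \left(-20 - q\right)}{q \left(-18 - q\right)}$)
$\left(136187 - 84869\right) \left(216410 + 104828\right) + M{\left(-25 \right)} = \left(136187 - 84869\right) \left(216410 + 104828\right) + \frac{3 \left(1120 - \left(-25\right)^{2} + 38 \left(-25\right)\right)}{\left(-25\right) \left(18 - 25\right)} = 51318 \cdot 321238 + 3 \left(- \frac{1}{25}\right) \frac{1}{-7} \left(1120 - 625 - 950\right) = 16485291684 + 3 \left(- \frac{1}{25}\right) \left(- \frac{1}{7}\right) \left(1120 - 625 - 950\right) = 16485291684 + 3 \left(- \frac{1}{25}\right) \left(- \frac{1}{7}\right) \left(-455\right) = 16485291684 - \frac{39}{5} = \frac{82426458381}{5}$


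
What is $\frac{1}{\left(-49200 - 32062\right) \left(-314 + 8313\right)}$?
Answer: $- \frac{1}{650014738} \approx -1.5384 \cdot 10^{-9}$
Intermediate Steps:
$\frac{1}{\left(-49200 - 32062\right) \left(-314 + 8313\right)} = \frac{1}{\left(-81262\right) 7999} = \frac{1}{-650014738} = - \frac{1}{650014738}$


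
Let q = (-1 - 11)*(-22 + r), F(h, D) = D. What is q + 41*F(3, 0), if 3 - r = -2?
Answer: 204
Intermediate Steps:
r = 5 (r = 3 - 1*(-2) = 3 + 2 = 5)
q = 204 (q = (-1 - 11)*(-22 + 5) = -12*(-17) = 204)
q + 41*F(3, 0) = 204 + 41*0 = 204 + 0 = 204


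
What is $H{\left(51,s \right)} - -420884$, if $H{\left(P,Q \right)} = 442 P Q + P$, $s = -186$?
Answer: $-3771877$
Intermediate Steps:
$H{\left(P,Q \right)} = P + 442 P Q$ ($H{\left(P,Q \right)} = 442 P Q + P = P + 442 P Q$)
$H{\left(51,s \right)} - -420884 = 51 \left(1 + 442 \left(-186\right)\right) - -420884 = 51 \left(1 - 82212\right) + 420884 = 51 \left(-82211\right) + 420884 = -4192761 + 420884 = -3771877$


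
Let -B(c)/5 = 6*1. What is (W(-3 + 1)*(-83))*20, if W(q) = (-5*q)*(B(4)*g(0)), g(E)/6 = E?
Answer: 0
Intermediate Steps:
g(E) = 6*E
B(c) = -30
W(q) = 0 (W(q) = (-5*q)*(-180*0) = (-5*q)*(-30*0) = -5*q*0 = 0)
(W(-3 + 1)*(-83))*20 = (0*(-83))*20 = 0*20 = 0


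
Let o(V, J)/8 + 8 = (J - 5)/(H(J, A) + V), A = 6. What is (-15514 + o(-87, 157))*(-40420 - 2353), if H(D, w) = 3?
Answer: 14005676666/21 ≈ 6.6694e+8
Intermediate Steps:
o(V, J) = -64 + 8*(-5 + J)/(3 + V) (o(V, J) = -64 + 8*((J - 5)/(3 + V)) = -64 + 8*((-5 + J)/(3 + V)) = -64 + 8*(-5 + J)/(3 + V))
(-15514 + o(-87, 157))*(-40420 - 2353) = (-15514 + 8*(-29 + 157 - 8*(-87))/(3 - 87))*(-40420 - 2353) = (-15514 + 8*(-29 + 157 + 696)/(-84))*(-42773) = (-15514 + 8*(-1/84)*824)*(-42773) = (-15514 - 1648/21)*(-42773) = -327442/21*(-42773) = 14005676666/21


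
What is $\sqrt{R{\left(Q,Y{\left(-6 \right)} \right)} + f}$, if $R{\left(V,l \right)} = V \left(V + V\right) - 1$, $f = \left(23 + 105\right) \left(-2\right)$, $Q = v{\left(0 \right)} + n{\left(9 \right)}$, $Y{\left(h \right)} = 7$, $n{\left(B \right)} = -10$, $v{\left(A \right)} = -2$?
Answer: $\sqrt{31} \approx 5.5678$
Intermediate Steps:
$Q = -12$ ($Q = -2 - 10 = -12$)
$f = -256$ ($f = 128 \left(-2\right) = -256$)
$R{\left(V,l \right)} = -1 + 2 V^{2}$ ($R{\left(V,l \right)} = V 2 V - 1 = 2 V^{2} - 1 = -1 + 2 V^{2}$)
$\sqrt{R{\left(Q,Y{\left(-6 \right)} \right)} + f} = \sqrt{\left(-1 + 2 \left(-12\right)^{2}\right) - 256} = \sqrt{\left(-1 + 2 \cdot 144\right) - 256} = \sqrt{\left(-1 + 288\right) - 256} = \sqrt{287 - 256} = \sqrt{31}$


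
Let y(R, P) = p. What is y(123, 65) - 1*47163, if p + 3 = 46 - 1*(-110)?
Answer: -47010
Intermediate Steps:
p = 153 (p = -3 + (46 - 1*(-110)) = -3 + (46 + 110) = -3 + 156 = 153)
y(R, P) = 153
y(123, 65) - 1*47163 = 153 - 1*47163 = 153 - 47163 = -47010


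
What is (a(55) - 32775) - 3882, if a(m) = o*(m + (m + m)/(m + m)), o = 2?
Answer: -36545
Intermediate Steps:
a(m) = 2 + 2*m (a(m) = 2*(m + (m + m)/(m + m)) = 2*(m + (2*m)/((2*m))) = 2*(m + (2*m)*(1/(2*m))) = 2*(m + 1) = 2*(1 + m) = 2 + 2*m)
(a(55) - 32775) - 3882 = ((2 + 2*55) - 32775) - 3882 = ((2 + 110) - 32775) - 3882 = (112 - 32775) - 3882 = -32663 - 3882 = -36545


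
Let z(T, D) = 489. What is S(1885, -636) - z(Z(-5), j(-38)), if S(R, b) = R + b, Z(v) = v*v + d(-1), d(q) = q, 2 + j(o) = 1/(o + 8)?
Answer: 760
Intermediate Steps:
j(o) = -2 + 1/(8 + o) (j(o) = -2 + 1/(o + 8) = -2 + 1/(8 + o))
Z(v) = -1 + v² (Z(v) = v*v - 1 = v² - 1 = -1 + v²)
S(1885, -636) - z(Z(-5), j(-38)) = (1885 - 636) - 1*489 = 1249 - 489 = 760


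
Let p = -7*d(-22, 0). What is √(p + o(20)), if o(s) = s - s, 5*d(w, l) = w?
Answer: √770/5 ≈ 5.5498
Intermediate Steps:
d(w, l) = w/5
o(s) = 0
p = 154/5 (p = -7*(-22)/5 = -7*(-22/5) = 154/5 ≈ 30.800)
√(p + o(20)) = √(154/5 + 0) = √(154/5) = √770/5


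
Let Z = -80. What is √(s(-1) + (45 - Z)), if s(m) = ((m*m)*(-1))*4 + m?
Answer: 2*√30 ≈ 10.954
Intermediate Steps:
s(m) = m - 4*m² (s(m) = (m²*(-1))*4 + m = -m²*4 + m = -4*m² + m = m - 4*m²)
√(s(-1) + (45 - Z)) = √(-(1 - 4*(-1)) + (45 - 1*(-80))) = √(-(1 + 4) + (45 + 80)) = √(-1*5 + 125) = √(-5 + 125) = √120 = 2*√30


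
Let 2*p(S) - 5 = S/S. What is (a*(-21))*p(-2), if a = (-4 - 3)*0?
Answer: 0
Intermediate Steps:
a = 0 (a = -7*0 = 0)
p(S) = 3 (p(S) = 5/2 + (S/S)/2 = 5/2 + (½)*1 = 5/2 + ½ = 3)
(a*(-21))*p(-2) = (0*(-21))*3 = 0*3 = 0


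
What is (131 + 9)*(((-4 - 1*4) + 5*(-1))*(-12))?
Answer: 21840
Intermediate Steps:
(131 + 9)*(((-4 - 1*4) + 5*(-1))*(-12)) = 140*(((-4 - 4) - 5)*(-12)) = 140*((-8 - 5)*(-12)) = 140*(-13*(-12)) = 140*156 = 21840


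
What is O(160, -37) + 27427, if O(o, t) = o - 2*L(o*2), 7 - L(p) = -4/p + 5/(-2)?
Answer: 1102719/40 ≈ 27568.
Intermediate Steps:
L(p) = 19/2 + 4/p (L(p) = 7 - (-4/p + 5/(-2)) = 7 - (-4/p + 5*(-½)) = 7 - (-4/p - 5/2) = 7 - (-5/2 - 4/p) = 7 + (5/2 + 4/p) = 19/2 + 4/p)
O(o, t) = -19 + o - 4/o (O(o, t) = o - 2*(19/2 + 4/((o*2))) = o - 2*(19/2 + 4/((2*o))) = o - 2*(19/2 + 4*(1/(2*o))) = o - 2*(19/2 + 2/o) = o + (-19 - 4/o) = -19 + o - 4/o)
O(160, -37) + 27427 = (-19 + 160 - 4/160) + 27427 = (-19 + 160 - 4*1/160) + 27427 = (-19 + 160 - 1/40) + 27427 = 5639/40 + 27427 = 1102719/40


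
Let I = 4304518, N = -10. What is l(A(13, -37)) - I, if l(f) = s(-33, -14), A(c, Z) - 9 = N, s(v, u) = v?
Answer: -4304551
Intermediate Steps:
A(c, Z) = -1 (A(c, Z) = 9 - 10 = -1)
l(f) = -33
l(A(13, -37)) - I = -33 - 1*4304518 = -33 - 4304518 = -4304551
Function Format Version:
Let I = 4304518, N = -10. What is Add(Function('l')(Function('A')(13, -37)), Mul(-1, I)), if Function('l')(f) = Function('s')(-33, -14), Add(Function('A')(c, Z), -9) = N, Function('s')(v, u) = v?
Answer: -4304551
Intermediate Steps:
Function('A')(c, Z) = -1 (Function('A')(c, Z) = Add(9, -10) = -1)
Function('l')(f) = -33
Add(Function('l')(Function('A')(13, -37)), Mul(-1, I)) = Add(-33, Mul(-1, 4304518)) = Add(-33, -4304518) = -4304551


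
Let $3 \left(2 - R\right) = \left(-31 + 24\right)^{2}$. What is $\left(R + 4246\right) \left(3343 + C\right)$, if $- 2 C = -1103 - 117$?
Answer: $\frac{50183335}{3} \approx 1.6728 \cdot 10^{7}$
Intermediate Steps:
$R = - \frac{43}{3}$ ($R = 2 - \frac{\left(-31 + 24\right)^{2}}{3} = 2 - \frac{\left(-7\right)^{2}}{3} = 2 - \frac{49}{3} = - \frac{43}{3} \approx -14.333$)
$C = 610$ ($C = - \frac{-1103 - 117}{2} = \left(- \frac{1}{2}\right) \left(-1220\right) = 610$)
$\left(R + 4246\right) \left(3343 + C\right) = \left(- \frac{43}{3} + 4246\right) \left(3343 + 610\right) = \frac{12695}{3} \cdot 3953 = \frac{50183335}{3}$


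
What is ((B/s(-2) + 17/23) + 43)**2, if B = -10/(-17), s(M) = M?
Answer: 288558169/152881 ≈ 1887.5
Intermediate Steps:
B = 10/17 (B = -10*(-1/17) = 10/17 ≈ 0.58823)
((B/s(-2) + 17/23) + 43)**2 = (((10/17)/(-2) + 17/23) + 43)**2 = (((10/17)*(-1/2) + 17*(1/23)) + 43)**2 = ((-5/17 + 17/23) + 43)**2 = (174/391 + 43)**2 = (16987/391)**2 = 288558169/152881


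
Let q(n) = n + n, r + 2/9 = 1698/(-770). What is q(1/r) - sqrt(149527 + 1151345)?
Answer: -6930/8411 - 2*sqrt(325218) ≈ -1141.4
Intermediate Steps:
r = -8411/3465 (r = -2/9 + 1698/(-770) = -2/9 + 1698*(-1/770) = -2/9 - 849/385 = -8411/3465 ≈ -2.4274)
q(n) = 2*n
q(1/r) - sqrt(149527 + 1151345) = 2/(-8411/3465) - sqrt(149527 + 1151345) = 2*(-3465/8411) - sqrt(1300872) = -6930/8411 - 2*sqrt(325218)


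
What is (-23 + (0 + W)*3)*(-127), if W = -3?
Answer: 4064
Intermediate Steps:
(-23 + (0 + W)*3)*(-127) = (-23 + (0 - 3)*3)*(-127) = (-23 - 3*3)*(-127) = (-23 - 9)*(-127) = -32*(-127) = 4064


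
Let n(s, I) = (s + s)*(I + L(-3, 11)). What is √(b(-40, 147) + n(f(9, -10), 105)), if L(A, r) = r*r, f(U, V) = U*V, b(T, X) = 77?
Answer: I*√40603 ≈ 201.5*I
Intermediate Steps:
L(A, r) = r²
n(s, I) = 2*s*(121 + I) (n(s, I) = (s + s)*(I + 11²) = (2*s)*(I + 121) = (2*s)*(121 + I) = 2*s*(121 + I))
√(b(-40, 147) + n(f(9, -10), 105)) = √(77 + 2*(9*(-10))*(121 + 105)) = √(77 + 2*(-90)*226) = √(77 - 40680) = √(-40603) = I*√40603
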